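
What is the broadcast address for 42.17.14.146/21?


Network: 42.17.8.0/21
Host bits = 11
Set all host bits to 1:
Broadcast: 42.17.15.255


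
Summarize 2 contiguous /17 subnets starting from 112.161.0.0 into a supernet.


Original prefix: /17
Number of subnets: 2 = 2^1
New prefix = 17 - 1 = 16
Supernet: 112.161.0.0/16


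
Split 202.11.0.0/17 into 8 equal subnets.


New prefix = 17 + 3 = 20
Each subnet has 4096 addresses
  202.11.0.0/20
  202.11.16.0/20
  202.11.32.0/20
  202.11.48.0/20
  202.11.64.0/20
  202.11.80.0/20
  202.11.96.0/20
  202.11.112.0/20
Subnets: 202.11.0.0/20, 202.11.16.0/20, 202.11.32.0/20, 202.11.48.0/20, 202.11.64.0/20, 202.11.80.0/20, 202.11.96.0/20, 202.11.112.0/20


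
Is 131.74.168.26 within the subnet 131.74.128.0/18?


Subnet network: 131.74.128.0
Test IP AND mask: 131.74.128.0
Yes, 131.74.168.26 is in 131.74.128.0/18


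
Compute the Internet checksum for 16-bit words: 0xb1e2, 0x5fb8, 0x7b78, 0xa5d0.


Sum all words (with carry folding):
+ 0xb1e2 = 0xb1e2
+ 0x5fb8 = 0x119b
+ 0x7b78 = 0x8d13
+ 0xa5d0 = 0x32e4
One's complement: ~0x32e4
Checksum = 0xcd1b


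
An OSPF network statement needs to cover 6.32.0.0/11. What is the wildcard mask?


Subnet mask: 255.224.0.0
Wildcard = 255.255.255.255 - subnet mask
255 - 255 = 0
255 - 224 = 31
255 - 0 = 255
255 - 0 = 255
Wildcard: 0.31.255.255


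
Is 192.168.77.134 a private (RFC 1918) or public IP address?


RFC 1918 private ranges:
  10.0.0.0/8 (10.0.0.0 - 10.255.255.255)
  172.16.0.0/12 (172.16.0.0 - 172.31.255.255)
  192.168.0.0/16 (192.168.0.0 - 192.168.255.255)
Private (in 192.168.0.0/16)


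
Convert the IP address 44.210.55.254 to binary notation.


44 = 00101100
210 = 11010010
55 = 00110111
254 = 11111110
Binary: 00101100.11010010.00110111.11111110


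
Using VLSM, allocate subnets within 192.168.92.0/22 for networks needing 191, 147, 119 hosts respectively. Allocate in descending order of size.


191 hosts -> /24 (254 usable): 192.168.92.0/24
147 hosts -> /24 (254 usable): 192.168.93.0/24
119 hosts -> /25 (126 usable): 192.168.94.0/25
Allocation: 192.168.92.0/24 (191 hosts, 254 usable); 192.168.93.0/24 (147 hosts, 254 usable); 192.168.94.0/25 (119 hosts, 126 usable)


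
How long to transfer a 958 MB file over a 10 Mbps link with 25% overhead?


Effective throughput = 10 * (1 - 25/100) = 7.5 Mbps
File size in Mb = 958 * 8 = 7664 Mb
Time = 7664 / 7.5
Time = 1021.8667 seconds


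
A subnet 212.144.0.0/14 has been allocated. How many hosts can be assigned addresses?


Host bits = 32 - 14 = 18
Total addresses = 2^18 = 262144
Usable = total - 2 (network and broadcast)
Usable hosts: 262142


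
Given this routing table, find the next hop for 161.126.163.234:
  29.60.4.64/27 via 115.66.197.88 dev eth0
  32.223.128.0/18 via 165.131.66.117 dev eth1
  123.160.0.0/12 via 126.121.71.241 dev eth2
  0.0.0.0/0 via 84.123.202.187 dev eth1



Longest prefix match for 161.126.163.234:
  /27 29.60.4.64: no
  /18 32.223.128.0: no
  /12 123.160.0.0: no
  /0 0.0.0.0: MATCH
Selected: next-hop 84.123.202.187 via eth1 (matched /0)


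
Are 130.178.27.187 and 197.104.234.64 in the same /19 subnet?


Mask: 255.255.224.0
130.178.27.187 AND mask = 130.178.0.0
197.104.234.64 AND mask = 197.104.224.0
No, different subnets (130.178.0.0 vs 197.104.224.0)


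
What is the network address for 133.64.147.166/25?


IP:   10000101.01000000.10010011.10100110
Mask: 11111111.11111111.11111111.10000000
AND operation:
Net:  10000101.01000000.10010011.10000000
Network: 133.64.147.128/25


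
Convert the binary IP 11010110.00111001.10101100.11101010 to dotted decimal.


11010110 = 214
00111001 = 57
10101100 = 172
11101010 = 234
IP: 214.57.172.234


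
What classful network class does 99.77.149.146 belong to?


First octet: 99
Binary: 01100011
0xxxxxxx -> Class A (1-126)
Class A, default mask 255.0.0.0 (/8)


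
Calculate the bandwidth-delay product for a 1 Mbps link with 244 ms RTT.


BDP = bandwidth * RTT
= 1 Mbps * 244 ms
= 1 * 1e6 * 244 / 1000 bits
= 244000 bits
= 30500 bytes
= 29.7852 KB
BDP = 244000 bits (30500 bytes)


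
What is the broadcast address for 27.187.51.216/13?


Network: 27.184.0.0/13
Host bits = 19
Set all host bits to 1:
Broadcast: 27.191.255.255


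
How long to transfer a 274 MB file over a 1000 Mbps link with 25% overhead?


Effective throughput = 1000 * (1 - 25/100) = 750 Mbps
File size in Mb = 274 * 8 = 2192 Mb
Time = 2192 / 750
Time = 2.9227 seconds


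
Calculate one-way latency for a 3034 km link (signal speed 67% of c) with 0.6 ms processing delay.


Speed = 0.67 * 3e5 km/s = 201000 km/s
Propagation delay = 3034 / 201000 = 0.0151 s = 15.0945 ms
Processing delay = 0.6 ms
Total one-way latency = 15.6945 ms


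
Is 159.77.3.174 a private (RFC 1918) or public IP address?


RFC 1918 private ranges:
  10.0.0.0/8 (10.0.0.0 - 10.255.255.255)
  172.16.0.0/12 (172.16.0.0 - 172.31.255.255)
  192.168.0.0/16 (192.168.0.0 - 192.168.255.255)
Public (not in any RFC 1918 range)


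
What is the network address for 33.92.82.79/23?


IP:   00100001.01011100.01010010.01001111
Mask: 11111111.11111111.11111110.00000000
AND operation:
Net:  00100001.01011100.01010010.00000000
Network: 33.92.82.0/23


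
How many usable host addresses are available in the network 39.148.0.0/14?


Host bits = 32 - 14 = 18
Total addresses = 2^18 = 262144
Usable = total - 2 (network and broadcast)
Usable hosts: 262142


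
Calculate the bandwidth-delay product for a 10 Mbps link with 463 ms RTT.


BDP = bandwidth * RTT
= 10 Mbps * 463 ms
= 10 * 1e6 * 463 / 1000 bits
= 4630000 bits
= 578750 bytes
= 565.1855 KB
BDP = 4630000 bits (578750 bytes)


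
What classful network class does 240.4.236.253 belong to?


First octet: 240
Binary: 11110000
1111xxxx -> Class E (240-255)
Class E (reserved), default mask N/A


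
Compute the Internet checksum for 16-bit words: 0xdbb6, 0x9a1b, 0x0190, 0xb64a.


Sum all words (with carry folding):
+ 0xdbb6 = 0xdbb6
+ 0x9a1b = 0x75d2
+ 0x0190 = 0x7762
+ 0xb64a = 0x2dad
One's complement: ~0x2dad
Checksum = 0xd252


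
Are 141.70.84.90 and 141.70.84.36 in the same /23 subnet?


Mask: 255.255.254.0
141.70.84.90 AND mask = 141.70.84.0
141.70.84.36 AND mask = 141.70.84.0
Yes, same subnet (141.70.84.0)


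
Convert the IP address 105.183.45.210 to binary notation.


105 = 01101001
183 = 10110111
45 = 00101101
210 = 11010010
Binary: 01101001.10110111.00101101.11010010


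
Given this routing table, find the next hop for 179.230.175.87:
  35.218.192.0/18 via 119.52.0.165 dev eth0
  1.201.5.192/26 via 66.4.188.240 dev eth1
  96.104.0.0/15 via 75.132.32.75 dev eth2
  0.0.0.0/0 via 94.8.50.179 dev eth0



Longest prefix match for 179.230.175.87:
  /18 35.218.192.0: no
  /26 1.201.5.192: no
  /15 96.104.0.0: no
  /0 0.0.0.0: MATCH
Selected: next-hop 94.8.50.179 via eth0 (matched /0)


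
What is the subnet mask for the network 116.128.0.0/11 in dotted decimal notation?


/11 means 11 network bits, 21 host bits
Binary: 11111111111000000000000000000000
Mask: 255.224.0.0


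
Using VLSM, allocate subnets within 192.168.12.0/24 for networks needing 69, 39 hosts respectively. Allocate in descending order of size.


69 hosts -> /25 (126 usable): 192.168.12.0/25
39 hosts -> /26 (62 usable): 192.168.12.128/26
Allocation: 192.168.12.0/25 (69 hosts, 126 usable); 192.168.12.128/26 (39 hosts, 62 usable)


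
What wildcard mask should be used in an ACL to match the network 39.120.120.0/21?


Subnet mask: 255.255.248.0
Wildcard = 255.255.255.255 - subnet mask
255 - 255 = 0
255 - 255 = 0
255 - 248 = 7
255 - 0 = 255
Wildcard: 0.0.7.255


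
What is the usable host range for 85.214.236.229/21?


Network: 85.214.232.0
Broadcast: 85.214.239.255
First usable = network + 1
Last usable = broadcast - 1
Range: 85.214.232.1 to 85.214.239.254


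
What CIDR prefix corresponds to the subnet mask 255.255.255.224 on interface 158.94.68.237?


Binary: 11111111.11111111.11111111.11100000
Count leading 1s
Prefix: /27


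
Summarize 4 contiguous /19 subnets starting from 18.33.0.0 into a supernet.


Original prefix: /19
Number of subnets: 4 = 2^2
New prefix = 19 - 2 = 17
Supernet: 18.33.0.0/17


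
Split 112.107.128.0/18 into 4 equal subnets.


New prefix = 18 + 2 = 20
Each subnet has 4096 addresses
  112.107.128.0/20
  112.107.144.0/20
  112.107.160.0/20
  112.107.176.0/20
Subnets: 112.107.128.0/20, 112.107.144.0/20, 112.107.160.0/20, 112.107.176.0/20


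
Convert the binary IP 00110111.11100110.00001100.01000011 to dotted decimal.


00110111 = 55
11100110 = 230
00001100 = 12
01000011 = 67
IP: 55.230.12.67


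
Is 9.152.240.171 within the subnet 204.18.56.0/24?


Subnet network: 204.18.56.0
Test IP AND mask: 9.152.240.0
No, 9.152.240.171 is not in 204.18.56.0/24


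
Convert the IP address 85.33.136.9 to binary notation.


85 = 01010101
33 = 00100001
136 = 10001000
9 = 00001001
Binary: 01010101.00100001.10001000.00001001


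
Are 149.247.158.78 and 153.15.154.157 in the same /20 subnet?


Mask: 255.255.240.0
149.247.158.78 AND mask = 149.247.144.0
153.15.154.157 AND mask = 153.15.144.0
No, different subnets (149.247.144.0 vs 153.15.144.0)


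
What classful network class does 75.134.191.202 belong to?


First octet: 75
Binary: 01001011
0xxxxxxx -> Class A (1-126)
Class A, default mask 255.0.0.0 (/8)


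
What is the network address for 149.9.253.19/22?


IP:   10010101.00001001.11111101.00010011
Mask: 11111111.11111111.11111100.00000000
AND operation:
Net:  10010101.00001001.11111100.00000000
Network: 149.9.252.0/22


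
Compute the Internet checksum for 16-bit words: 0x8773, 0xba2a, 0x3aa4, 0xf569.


Sum all words (with carry folding):
+ 0x8773 = 0x8773
+ 0xba2a = 0x419e
+ 0x3aa4 = 0x7c42
+ 0xf569 = 0x71ac
One's complement: ~0x71ac
Checksum = 0x8e53


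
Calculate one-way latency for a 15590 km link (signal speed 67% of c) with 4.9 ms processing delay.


Speed = 0.67 * 3e5 km/s = 201000 km/s
Propagation delay = 15590 / 201000 = 0.0776 s = 77.5622 ms
Processing delay = 4.9 ms
Total one-way latency = 82.4622 ms


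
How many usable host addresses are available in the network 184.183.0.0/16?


Host bits = 32 - 16 = 16
Total addresses = 2^16 = 65536
Usable = total - 2 (network and broadcast)
Usable hosts: 65534


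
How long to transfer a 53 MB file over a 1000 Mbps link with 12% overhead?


Effective throughput = 1000 * (1 - 12/100) = 880 Mbps
File size in Mb = 53 * 8 = 424 Mb
Time = 424 / 880
Time = 0.4818 seconds


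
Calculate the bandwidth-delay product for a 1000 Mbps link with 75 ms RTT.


BDP = bandwidth * RTT
= 1000 Mbps * 75 ms
= 1000 * 1e6 * 75 / 1000 bits
= 75000000 bits
= 9375000 bytes
= 9155.2734 KB
BDP = 75000000 bits (9375000 bytes)


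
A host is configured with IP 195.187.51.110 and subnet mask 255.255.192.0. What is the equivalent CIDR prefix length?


Binary: 11111111.11111111.11000000.00000000
Count leading 1s
Prefix: /18


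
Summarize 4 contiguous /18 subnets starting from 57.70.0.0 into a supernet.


Original prefix: /18
Number of subnets: 4 = 2^2
New prefix = 18 - 2 = 16
Supernet: 57.70.0.0/16


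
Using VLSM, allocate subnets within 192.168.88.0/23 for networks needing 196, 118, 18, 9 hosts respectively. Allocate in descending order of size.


196 hosts -> /24 (254 usable): 192.168.88.0/24
118 hosts -> /25 (126 usable): 192.168.89.0/25
18 hosts -> /27 (30 usable): 192.168.89.128/27
9 hosts -> /28 (14 usable): 192.168.89.160/28
Allocation: 192.168.88.0/24 (196 hosts, 254 usable); 192.168.89.0/25 (118 hosts, 126 usable); 192.168.89.128/27 (18 hosts, 30 usable); 192.168.89.160/28 (9 hosts, 14 usable)


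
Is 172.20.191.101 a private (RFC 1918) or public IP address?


RFC 1918 private ranges:
  10.0.0.0/8 (10.0.0.0 - 10.255.255.255)
  172.16.0.0/12 (172.16.0.0 - 172.31.255.255)
  192.168.0.0/16 (192.168.0.0 - 192.168.255.255)
Private (in 172.16.0.0/12)


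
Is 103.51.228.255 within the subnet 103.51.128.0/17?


Subnet network: 103.51.128.0
Test IP AND mask: 103.51.128.0
Yes, 103.51.228.255 is in 103.51.128.0/17


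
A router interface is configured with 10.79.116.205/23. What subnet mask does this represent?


/23 means 23 network bits, 9 host bits
Binary: 11111111111111111111111000000000
Mask: 255.255.254.0


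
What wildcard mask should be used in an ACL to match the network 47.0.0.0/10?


Subnet mask: 255.192.0.0
Wildcard = 255.255.255.255 - subnet mask
255 - 255 = 0
255 - 192 = 63
255 - 0 = 255
255 - 0 = 255
Wildcard: 0.63.255.255


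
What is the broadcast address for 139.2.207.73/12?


Network: 139.0.0.0/12
Host bits = 20
Set all host bits to 1:
Broadcast: 139.15.255.255


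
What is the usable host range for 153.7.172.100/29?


Network: 153.7.172.96
Broadcast: 153.7.172.103
First usable = network + 1
Last usable = broadcast - 1
Range: 153.7.172.97 to 153.7.172.102


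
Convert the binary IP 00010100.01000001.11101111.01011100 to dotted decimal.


00010100 = 20
01000001 = 65
11101111 = 239
01011100 = 92
IP: 20.65.239.92


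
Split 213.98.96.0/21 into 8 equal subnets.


New prefix = 21 + 3 = 24
Each subnet has 256 addresses
  213.98.96.0/24
  213.98.97.0/24
  213.98.98.0/24
  213.98.99.0/24
  213.98.100.0/24
  213.98.101.0/24
  213.98.102.0/24
  213.98.103.0/24
Subnets: 213.98.96.0/24, 213.98.97.0/24, 213.98.98.0/24, 213.98.99.0/24, 213.98.100.0/24, 213.98.101.0/24, 213.98.102.0/24, 213.98.103.0/24


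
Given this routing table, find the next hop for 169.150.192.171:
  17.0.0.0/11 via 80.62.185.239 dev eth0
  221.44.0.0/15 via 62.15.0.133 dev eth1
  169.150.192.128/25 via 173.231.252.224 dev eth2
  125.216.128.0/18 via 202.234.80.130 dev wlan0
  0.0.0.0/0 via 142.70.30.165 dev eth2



Longest prefix match for 169.150.192.171:
  /11 17.0.0.0: no
  /15 221.44.0.0: no
  /25 169.150.192.128: MATCH
  /18 125.216.128.0: no
  /0 0.0.0.0: MATCH
Selected: next-hop 173.231.252.224 via eth2 (matched /25)


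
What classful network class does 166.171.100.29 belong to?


First octet: 166
Binary: 10100110
10xxxxxx -> Class B (128-191)
Class B, default mask 255.255.0.0 (/16)


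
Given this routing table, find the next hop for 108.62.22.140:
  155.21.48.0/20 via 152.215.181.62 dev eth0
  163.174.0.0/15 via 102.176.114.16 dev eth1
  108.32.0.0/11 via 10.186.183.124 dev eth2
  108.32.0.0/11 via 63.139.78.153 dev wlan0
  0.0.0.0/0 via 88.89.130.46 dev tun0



Longest prefix match for 108.62.22.140:
  /20 155.21.48.0: no
  /15 163.174.0.0: no
  /11 108.32.0.0: MATCH
  /11 108.32.0.0: MATCH
  /0 0.0.0.0: MATCH
Selected: next-hop 10.186.183.124 via eth2 (matched /11)


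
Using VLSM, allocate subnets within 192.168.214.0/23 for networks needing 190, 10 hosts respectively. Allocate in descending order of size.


190 hosts -> /24 (254 usable): 192.168.214.0/24
10 hosts -> /28 (14 usable): 192.168.215.0/28
Allocation: 192.168.214.0/24 (190 hosts, 254 usable); 192.168.215.0/28 (10 hosts, 14 usable)


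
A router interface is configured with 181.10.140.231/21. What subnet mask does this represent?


/21 means 21 network bits, 11 host bits
Binary: 11111111111111111111100000000000
Mask: 255.255.248.0


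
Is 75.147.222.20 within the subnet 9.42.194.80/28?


Subnet network: 9.42.194.80
Test IP AND mask: 75.147.222.16
No, 75.147.222.20 is not in 9.42.194.80/28


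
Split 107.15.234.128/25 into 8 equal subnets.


New prefix = 25 + 3 = 28
Each subnet has 16 addresses
  107.15.234.128/28
  107.15.234.144/28
  107.15.234.160/28
  107.15.234.176/28
  107.15.234.192/28
  107.15.234.208/28
  107.15.234.224/28
  107.15.234.240/28
Subnets: 107.15.234.128/28, 107.15.234.144/28, 107.15.234.160/28, 107.15.234.176/28, 107.15.234.192/28, 107.15.234.208/28, 107.15.234.224/28, 107.15.234.240/28


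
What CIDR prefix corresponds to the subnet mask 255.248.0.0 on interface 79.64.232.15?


Binary: 11111111.11111000.00000000.00000000
Count leading 1s
Prefix: /13


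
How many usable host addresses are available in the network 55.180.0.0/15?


Host bits = 32 - 15 = 17
Total addresses = 2^17 = 131072
Usable = total - 2 (network and broadcast)
Usable hosts: 131070


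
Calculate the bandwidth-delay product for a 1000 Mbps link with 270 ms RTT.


BDP = bandwidth * RTT
= 1000 Mbps * 270 ms
= 1000 * 1e6 * 270 / 1000 bits
= 270000000 bits
= 33750000 bytes
= 32958.9844 KB
BDP = 270000000 bits (33750000 bytes)


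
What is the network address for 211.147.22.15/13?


IP:   11010011.10010011.00010110.00001111
Mask: 11111111.11111000.00000000.00000000
AND operation:
Net:  11010011.10010000.00000000.00000000
Network: 211.144.0.0/13


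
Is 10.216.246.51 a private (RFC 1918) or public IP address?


RFC 1918 private ranges:
  10.0.0.0/8 (10.0.0.0 - 10.255.255.255)
  172.16.0.0/12 (172.16.0.0 - 172.31.255.255)
  192.168.0.0/16 (192.168.0.0 - 192.168.255.255)
Private (in 10.0.0.0/8)


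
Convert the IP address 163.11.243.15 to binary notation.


163 = 10100011
11 = 00001011
243 = 11110011
15 = 00001111
Binary: 10100011.00001011.11110011.00001111


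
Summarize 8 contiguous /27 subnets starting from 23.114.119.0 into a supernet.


Original prefix: /27
Number of subnets: 8 = 2^3
New prefix = 27 - 3 = 24
Supernet: 23.114.119.0/24


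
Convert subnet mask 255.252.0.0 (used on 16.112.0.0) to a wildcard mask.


Subnet mask: 255.252.0.0
Wildcard = 255.255.255.255 - subnet mask
255 - 255 = 0
255 - 252 = 3
255 - 0 = 255
255 - 0 = 255
Wildcard: 0.3.255.255


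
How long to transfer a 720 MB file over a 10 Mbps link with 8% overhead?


Effective throughput = 10 * (1 - 8/100) = 9.2 Mbps
File size in Mb = 720 * 8 = 5760 Mb
Time = 5760 / 9.2
Time = 626.087 seconds


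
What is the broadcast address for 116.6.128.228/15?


Network: 116.6.0.0/15
Host bits = 17
Set all host bits to 1:
Broadcast: 116.7.255.255


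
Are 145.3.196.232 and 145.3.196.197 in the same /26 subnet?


Mask: 255.255.255.192
145.3.196.232 AND mask = 145.3.196.192
145.3.196.197 AND mask = 145.3.196.192
Yes, same subnet (145.3.196.192)


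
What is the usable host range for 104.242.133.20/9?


Network: 104.128.0.0
Broadcast: 104.255.255.255
First usable = network + 1
Last usable = broadcast - 1
Range: 104.128.0.1 to 104.255.255.254


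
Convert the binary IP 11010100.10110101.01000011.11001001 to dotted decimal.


11010100 = 212
10110101 = 181
01000011 = 67
11001001 = 201
IP: 212.181.67.201


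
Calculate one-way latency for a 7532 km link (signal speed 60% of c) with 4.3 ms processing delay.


Speed = 0.6 * 3e5 km/s = 180000 km/s
Propagation delay = 7532 / 180000 = 0.0418 s = 41.8444 ms
Processing delay = 4.3 ms
Total one-way latency = 46.1444 ms


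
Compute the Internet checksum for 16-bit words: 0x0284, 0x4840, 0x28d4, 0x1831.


Sum all words (with carry folding):
+ 0x0284 = 0x0284
+ 0x4840 = 0x4ac4
+ 0x28d4 = 0x7398
+ 0x1831 = 0x8bc9
One's complement: ~0x8bc9
Checksum = 0x7436


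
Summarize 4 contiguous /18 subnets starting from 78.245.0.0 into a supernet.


Original prefix: /18
Number of subnets: 4 = 2^2
New prefix = 18 - 2 = 16
Supernet: 78.245.0.0/16


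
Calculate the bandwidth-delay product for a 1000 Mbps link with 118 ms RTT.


BDP = bandwidth * RTT
= 1000 Mbps * 118 ms
= 1000 * 1e6 * 118 / 1000 bits
= 118000000 bits
= 14750000 bytes
= 14404.2969 KB
BDP = 118000000 bits (14750000 bytes)


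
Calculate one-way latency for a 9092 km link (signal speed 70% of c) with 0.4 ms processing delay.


Speed = 0.7 * 3e5 km/s = 210000 km/s
Propagation delay = 9092 / 210000 = 0.0433 s = 43.2952 ms
Processing delay = 0.4 ms
Total one-way latency = 43.6952 ms


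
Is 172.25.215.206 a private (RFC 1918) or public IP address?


RFC 1918 private ranges:
  10.0.0.0/8 (10.0.0.0 - 10.255.255.255)
  172.16.0.0/12 (172.16.0.0 - 172.31.255.255)
  192.168.0.0/16 (192.168.0.0 - 192.168.255.255)
Private (in 172.16.0.0/12)


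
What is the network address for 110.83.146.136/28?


IP:   01101110.01010011.10010010.10001000
Mask: 11111111.11111111.11111111.11110000
AND operation:
Net:  01101110.01010011.10010010.10000000
Network: 110.83.146.128/28


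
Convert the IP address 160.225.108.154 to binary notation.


160 = 10100000
225 = 11100001
108 = 01101100
154 = 10011010
Binary: 10100000.11100001.01101100.10011010


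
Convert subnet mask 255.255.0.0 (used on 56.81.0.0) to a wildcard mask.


Subnet mask: 255.255.0.0
Wildcard = 255.255.255.255 - subnet mask
255 - 255 = 0
255 - 255 = 0
255 - 0 = 255
255 - 0 = 255
Wildcard: 0.0.255.255


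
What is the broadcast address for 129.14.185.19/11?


Network: 129.0.0.0/11
Host bits = 21
Set all host bits to 1:
Broadcast: 129.31.255.255


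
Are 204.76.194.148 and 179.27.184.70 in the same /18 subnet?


Mask: 255.255.192.0
204.76.194.148 AND mask = 204.76.192.0
179.27.184.70 AND mask = 179.27.128.0
No, different subnets (204.76.192.0 vs 179.27.128.0)


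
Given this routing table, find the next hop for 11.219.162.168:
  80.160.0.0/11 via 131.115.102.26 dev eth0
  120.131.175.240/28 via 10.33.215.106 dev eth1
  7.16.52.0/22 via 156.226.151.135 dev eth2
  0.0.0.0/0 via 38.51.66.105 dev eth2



Longest prefix match for 11.219.162.168:
  /11 80.160.0.0: no
  /28 120.131.175.240: no
  /22 7.16.52.0: no
  /0 0.0.0.0: MATCH
Selected: next-hop 38.51.66.105 via eth2 (matched /0)


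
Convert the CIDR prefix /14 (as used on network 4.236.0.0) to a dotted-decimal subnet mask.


/14 means 14 network bits, 18 host bits
Binary: 11111111111111000000000000000000
Mask: 255.252.0.0


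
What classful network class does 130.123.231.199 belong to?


First octet: 130
Binary: 10000010
10xxxxxx -> Class B (128-191)
Class B, default mask 255.255.0.0 (/16)


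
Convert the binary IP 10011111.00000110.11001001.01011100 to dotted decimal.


10011111 = 159
00000110 = 6
11001001 = 201
01011100 = 92
IP: 159.6.201.92


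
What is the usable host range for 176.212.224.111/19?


Network: 176.212.224.0
Broadcast: 176.212.255.255
First usable = network + 1
Last usable = broadcast - 1
Range: 176.212.224.1 to 176.212.255.254


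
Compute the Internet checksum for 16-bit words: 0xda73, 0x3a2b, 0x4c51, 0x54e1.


Sum all words (with carry folding):
+ 0xda73 = 0xda73
+ 0x3a2b = 0x149f
+ 0x4c51 = 0x60f0
+ 0x54e1 = 0xb5d1
One's complement: ~0xb5d1
Checksum = 0x4a2e


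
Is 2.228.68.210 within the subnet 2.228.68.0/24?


Subnet network: 2.228.68.0
Test IP AND mask: 2.228.68.0
Yes, 2.228.68.210 is in 2.228.68.0/24


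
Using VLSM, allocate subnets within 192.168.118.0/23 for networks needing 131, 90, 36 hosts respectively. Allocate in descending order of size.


131 hosts -> /24 (254 usable): 192.168.118.0/24
90 hosts -> /25 (126 usable): 192.168.119.0/25
36 hosts -> /26 (62 usable): 192.168.119.128/26
Allocation: 192.168.118.0/24 (131 hosts, 254 usable); 192.168.119.0/25 (90 hosts, 126 usable); 192.168.119.128/26 (36 hosts, 62 usable)


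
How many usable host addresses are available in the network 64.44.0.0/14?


Host bits = 32 - 14 = 18
Total addresses = 2^18 = 262144
Usable = total - 2 (network and broadcast)
Usable hosts: 262142


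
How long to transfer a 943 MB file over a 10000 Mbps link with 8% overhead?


Effective throughput = 10000 * (1 - 8/100) = 9200 Mbps
File size in Mb = 943 * 8 = 7544 Mb
Time = 7544 / 9200
Time = 0.82 seconds


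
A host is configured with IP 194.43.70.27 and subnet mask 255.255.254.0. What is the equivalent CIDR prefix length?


Binary: 11111111.11111111.11111110.00000000
Count leading 1s
Prefix: /23


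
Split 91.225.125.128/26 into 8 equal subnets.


New prefix = 26 + 3 = 29
Each subnet has 8 addresses
  91.225.125.128/29
  91.225.125.136/29
  91.225.125.144/29
  91.225.125.152/29
  91.225.125.160/29
  91.225.125.168/29
  91.225.125.176/29
  91.225.125.184/29
Subnets: 91.225.125.128/29, 91.225.125.136/29, 91.225.125.144/29, 91.225.125.152/29, 91.225.125.160/29, 91.225.125.168/29, 91.225.125.176/29, 91.225.125.184/29


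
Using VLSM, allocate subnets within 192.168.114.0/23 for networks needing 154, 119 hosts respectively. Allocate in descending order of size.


154 hosts -> /24 (254 usable): 192.168.114.0/24
119 hosts -> /25 (126 usable): 192.168.115.0/25
Allocation: 192.168.114.0/24 (154 hosts, 254 usable); 192.168.115.0/25 (119 hosts, 126 usable)


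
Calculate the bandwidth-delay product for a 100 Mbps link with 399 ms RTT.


BDP = bandwidth * RTT
= 100 Mbps * 399 ms
= 100 * 1e6 * 399 / 1000 bits
= 39900000 bits
= 4987500 bytes
= 4870.6055 KB
BDP = 39900000 bits (4987500 bytes)


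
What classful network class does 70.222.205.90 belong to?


First octet: 70
Binary: 01000110
0xxxxxxx -> Class A (1-126)
Class A, default mask 255.0.0.0 (/8)


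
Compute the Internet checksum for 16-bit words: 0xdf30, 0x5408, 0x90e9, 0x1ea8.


Sum all words (with carry folding):
+ 0xdf30 = 0xdf30
+ 0x5408 = 0x3339
+ 0x90e9 = 0xc422
+ 0x1ea8 = 0xe2ca
One's complement: ~0xe2ca
Checksum = 0x1d35


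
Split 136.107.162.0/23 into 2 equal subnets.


New prefix = 23 + 1 = 24
Each subnet has 256 addresses
  136.107.162.0/24
  136.107.163.0/24
Subnets: 136.107.162.0/24, 136.107.163.0/24


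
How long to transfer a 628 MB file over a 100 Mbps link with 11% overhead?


Effective throughput = 100 * (1 - 11/100) = 89 Mbps
File size in Mb = 628 * 8 = 5024 Mb
Time = 5024 / 89
Time = 56.4494 seconds


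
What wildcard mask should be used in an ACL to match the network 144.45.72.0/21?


Subnet mask: 255.255.248.0
Wildcard = 255.255.255.255 - subnet mask
255 - 255 = 0
255 - 255 = 0
255 - 248 = 7
255 - 0 = 255
Wildcard: 0.0.7.255


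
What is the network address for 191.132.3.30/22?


IP:   10111111.10000100.00000011.00011110
Mask: 11111111.11111111.11111100.00000000
AND operation:
Net:  10111111.10000100.00000000.00000000
Network: 191.132.0.0/22


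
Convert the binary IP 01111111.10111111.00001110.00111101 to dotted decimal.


01111111 = 127
10111111 = 191
00001110 = 14
00111101 = 61
IP: 127.191.14.61


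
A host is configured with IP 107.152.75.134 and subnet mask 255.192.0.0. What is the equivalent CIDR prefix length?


Binary: 11111111.11000000.00000000.00000000
Count leading 1s
Prefix: /10


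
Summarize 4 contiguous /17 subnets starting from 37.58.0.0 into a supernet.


Original prefix: /17
Number of subnets: 4 = 2^2
New prefix = 17 - 2 = 15
Supernet: 37.58.0.0/15


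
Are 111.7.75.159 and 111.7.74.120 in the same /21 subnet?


Mask: 255.255.248.0
111.7.75.159 AND mask = 111.7.72.0
111.7.74.120 AND mask = 111.7.72.0
Yes, same subnet (111.7.72.0)


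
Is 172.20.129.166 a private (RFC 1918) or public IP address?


RFC 1918 private ranges:
  10.0.0.0/8 (10.0.0.0 - 10.255.255.255)
  172.16.0.0/12 (172.16.0.0 - 172.31.255.255)
  192.168.0.0/16 (192.168.0.0 - 192.168.255.255)
Private (in 172.16.0.0/12)


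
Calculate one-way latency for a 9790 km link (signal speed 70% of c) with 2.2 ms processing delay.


Speed = 0.7 * 3e5 km/s = 210000 km/s
Propagation delay = 9790 / 210000 = 0.0466 s = 46.619 ms
Processing delay = 2.2 ms
Total one-way latency = 48.819 ms


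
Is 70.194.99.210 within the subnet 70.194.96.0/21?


Subnet network: 70.194.96.0
Test IP AND mask: 70.194.96.0
Yes, 70.194.99.210 is in 70.194.96.0/21


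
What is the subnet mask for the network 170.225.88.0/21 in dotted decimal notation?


/21 means 21 network bits, 11 host bits
Binary: 11111111111111111111100000000000
Mask: 255.255.248.0


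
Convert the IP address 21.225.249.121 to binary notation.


21 = 00010101
225 = 11100001
249 = 11111001
121 = 01111001
Binary: 00010101.11100001.11111001.01111001


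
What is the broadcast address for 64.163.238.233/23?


Network: 64.163.238.0/23
Host bits = 9
Set all host bits to 1:
Broadcast: 64.163.239.255


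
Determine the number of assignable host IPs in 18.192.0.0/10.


Host bits = 32 - 10 = 22
Total addresses = 2^22 = 4194304
Usable = total - 2 (network and broadcast)
Usable hosts: 4194302


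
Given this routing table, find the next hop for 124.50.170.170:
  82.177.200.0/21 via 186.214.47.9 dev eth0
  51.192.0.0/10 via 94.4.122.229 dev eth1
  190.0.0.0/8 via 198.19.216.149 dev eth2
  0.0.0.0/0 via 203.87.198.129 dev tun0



Longest prefix match for 124.50.170.170:
  /21 82.177.200.0: no
  /10 51.192.0.0: no
  /8 190.0.0.0: no
  /0 0.0.0.0: MATCH
Selected: next-hop 203.87.198.129 via tun0 (matched /0)


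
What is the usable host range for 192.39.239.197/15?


Network: 192.38.0.0
Broadcast: 192.39.255.255
First usable = network + 1
Last usable = broadcast - 1
Range: 192.38.0.1 to 192.39.255.254


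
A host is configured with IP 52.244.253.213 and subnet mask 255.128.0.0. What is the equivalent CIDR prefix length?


Binary: 11111111.10000000.00000000.00000000
Count leading 1s
Prefix: /9


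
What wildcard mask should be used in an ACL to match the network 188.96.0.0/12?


Subnet mask: 255.240.0.0
Wildcard = 255.255.255.255 - subnet mask
255 - 255 = 0
255 - 240 = 15
255 - 0 = 255
255 - 0 = 255
Wildcard: 0.15.255.255


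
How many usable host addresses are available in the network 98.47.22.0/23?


Host bits = 32 - 23 = 9
Total addresses = 2^9 = 512
Usable = total - 2 (network and broadcast)
Usable hosts: 510


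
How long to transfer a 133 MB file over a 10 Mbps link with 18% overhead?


Effective throughput = 10 * (1 - 18/100) = 8.2 Mbps
File size in Mb = 133 * 8 = 1064 Mb
Time = 1064 / 8.2
Time = 129.7561 seconds


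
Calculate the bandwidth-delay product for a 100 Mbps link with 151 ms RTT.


BDP = bandwidth * RTT
= 100 Mbps * 151 ms
= 100 * 1e6 * 151 / 1000 bits
= 15100000 bits
= 1887500 bytes
= 1843.2617 KB
BDP = 15100000 bits (1887500 bytes)


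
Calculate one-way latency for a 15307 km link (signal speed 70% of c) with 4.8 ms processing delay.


Speed = 0.7 * 3e5 km/s = 210000 km/s
Propagation delay = 15307 / 210000 = 0.0729 s = 72.8905 ms
Processing delay = 4.8 ms
Total one-way latency = 77.6905 ms


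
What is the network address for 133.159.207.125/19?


IP:   10000101.10011111.11001111.01111101
Mask: 11111111.11111111.11100000.00000000
AND operation:
Net:  10000101.10011111.11000000.00000000
Network: 133.159.192.0/19


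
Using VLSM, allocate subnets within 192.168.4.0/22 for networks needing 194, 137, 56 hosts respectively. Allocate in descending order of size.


194 hosts -> /24 (254 usable): 192.168.4.0/24
137 hosts -> /24 (254 usable): 192.168.5.0/24
56 hosts -> /26 (62 usable): 192.168.6.0/26
Allocation: 192.168.4.0/24 (194 hosts, 254 usable); 192.168.5.0/24 (137 hosts, 254 usable); 192.168.6.0/26 (56 hosts, 62 usable)


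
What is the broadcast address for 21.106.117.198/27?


Network: 21.106.117.192/27
Host bits = 5
Set all host bits to 1:
Broadcast: 21.106.117.223


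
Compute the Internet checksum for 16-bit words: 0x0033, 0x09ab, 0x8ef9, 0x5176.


Sum all words (with carry folding):
+ 0x0033 = 0x0033
+ 0x09ab = 0x09de
+ 0x8ef9 = 0x98d7
+ 0x5176 = 0xea4d
One's complement: ~0xea4d
Checksum = 0x15b2


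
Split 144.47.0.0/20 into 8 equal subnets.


New prefix = 20 + 3 = 23
Each subnet has 512 addresses
  144.47.0.0/23
  144.47.2.0/23
  144.47.4.0/23
  144.47.6.0/23
  144.47.8.0/23
  144.47.10.0/23
  144.47.12.0/23
  144.47.14.0/23
Subnets: 144.47.0.0/23, 144.47.2.0/23, 144.47.4.0/23, 144.47.6.0/23, 144.47.8.0/23, 144.47.10.0/23, 144.47.12.0/23, 144.47.14.0/23


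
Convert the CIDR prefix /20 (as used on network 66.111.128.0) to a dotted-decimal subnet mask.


/20 means 20 network bits, 12 host bits
Binary: 11111111111111111111000000000000
Mask: 255.255.240.0


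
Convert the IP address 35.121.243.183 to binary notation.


35 = 00100011
121 = 01111001
243 = 11110011
183 = 10110111
Binary: 00100011.01111001.11110011.10110111


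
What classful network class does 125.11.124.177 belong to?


First octet: 125
Binary: 01111101
0xxxxxxx -> Class A (1-126)
Class A, default mask 255.0.0.0 (/8)


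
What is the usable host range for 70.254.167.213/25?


Network: 70.254.167.128
Broadcast: 70.254.167.255
First usable = network + 1
Last usable = broadcast - 1
Range: 70.254.167.129 to 70.254.167.254


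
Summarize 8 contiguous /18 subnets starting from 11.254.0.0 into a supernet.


Original prefix: /18
Number of subnets: 8 = 2^3
New prefix = 18 - 3 = 15
Supernet: 11.254.0.0/15


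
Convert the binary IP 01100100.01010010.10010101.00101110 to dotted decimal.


01100100 = 100
01010010 = 82
10010101 = 149
00101110 = 46
IP: 100.82.149.46


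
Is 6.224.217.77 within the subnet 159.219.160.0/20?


Subnet network: 159.219.160.0
Test IP AND mask: 6.224.208.0
No, 6.224.217.77 is not in 159.219.160.0/20


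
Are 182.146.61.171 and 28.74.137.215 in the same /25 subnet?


Mask: 255.255.255.128
182.146.61.171 AND mask = 182.146.61.128
28.74.137.215 AND mask = 28.74.137.128
No, different subnets (182.146.61.128 vs 28.74.137.128)


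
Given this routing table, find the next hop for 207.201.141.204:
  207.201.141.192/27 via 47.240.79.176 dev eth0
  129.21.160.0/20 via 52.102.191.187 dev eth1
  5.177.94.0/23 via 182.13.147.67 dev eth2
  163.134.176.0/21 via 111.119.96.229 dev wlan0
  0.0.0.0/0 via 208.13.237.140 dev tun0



Longest prefix match for 207.201.141.204:
  /27 207.201.141.192: MATCH
  /20 129.21.160.0: no
  /23 5.177.94.0: no
  /21 163.134.176.0: no
  /0 0.0.0.0: MATCH
Selected: next-hop 47.240.79.176 via eth0 (matched /27)


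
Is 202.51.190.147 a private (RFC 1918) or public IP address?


RFC 1918 private ranges:
  10.0.0.0/8 (10.0.0.0 - 10.255.255.255)
  172.16.0.0/12 (172.16.0.0 - 172.31.255.255)
  192.168.0.0/16 (192.168.0.0 - 192.168.255.255)
Public (not in any RFC 1918 range)


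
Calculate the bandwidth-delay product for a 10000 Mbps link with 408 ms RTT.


BDP = bandwidth * RTT
= 10000 Mbps * 408 ms
= 10000 * 1e6 * 408 / 1000 bits
= 4080000000 bits
= 510000000 bytes
= 498046.875 KB
BDP = 4080000000 bits (510000000 bytes)


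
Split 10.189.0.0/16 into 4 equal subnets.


New prefix = 16 + 2 = 18
Each subnet has 16384 addresses
  10.189.0.0/18
  10.189.64.0/18
  10.189.128.0/18
  10.189.192.0/18
Subnets: 10.189.0.0/18, 10.189.64.0/18, 10.189.128.0/18, 10.189.192.0/18


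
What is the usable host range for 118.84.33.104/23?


Network: 118.84.32.0
Broadcast: 118.84.33.255
First usable = network + 1
Last usable = broadcast - 1
Range: 118.84.32.1 to 118.84.33.254


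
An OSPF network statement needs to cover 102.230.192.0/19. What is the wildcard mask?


Subnet mask: 255.255.224.0
Wildcard = 255.255.255.255 - subnet mask
255 - 255 = 0
255 - 255 = 0
255 - 224 = 31
255 - 0 = 255
Wildcard: 0.0.31.255


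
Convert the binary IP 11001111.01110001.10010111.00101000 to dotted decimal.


11001111 = 207
01110001 = 113
10010111 = 151
00101000 = 40
IP: 207.113.151.40


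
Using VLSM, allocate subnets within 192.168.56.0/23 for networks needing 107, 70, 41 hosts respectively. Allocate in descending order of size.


107 hosts -> /25 (126 usable): 192.168.56.0/25
70 hosts -> /25 (126 usable): 192.168.56.128/25
41 hosts -> /26 (62 usable): 192.168.57.0/26
Allocation: 192.168.56.0/25 (107 hosts, 126 usable); 192.168.56.128/25 (70 hosts, 126 usable); 192.168.57.0/26 (41 hosts, 62 usable)


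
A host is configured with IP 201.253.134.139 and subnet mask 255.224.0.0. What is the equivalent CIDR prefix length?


Binary: 11111111.11100000.00000000.00000000
Count leading 1s
Prefix: /11


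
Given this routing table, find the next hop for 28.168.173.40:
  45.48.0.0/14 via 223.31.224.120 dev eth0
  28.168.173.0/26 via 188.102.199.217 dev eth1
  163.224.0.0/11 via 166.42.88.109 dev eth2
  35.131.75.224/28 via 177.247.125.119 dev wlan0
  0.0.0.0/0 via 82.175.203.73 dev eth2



Longest prefix match for 28.168.173.40:
  /14 45.48.0.0: no
  /26 28.168.173.0: MATCH
  /11 163.224.0.0: no
  /28 35.131.75.224: no
  /0 0.0.0.0: MATCH
Selected: next-hop 188.102.199.217 via eth1 (matched /26)


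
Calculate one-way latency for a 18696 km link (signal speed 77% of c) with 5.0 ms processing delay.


Speed = 0.77 * 3e5 km/s = 231000 km/s
Propagation delay = 18696 / 231000 = 0.0809 s = 80.9351 ms
Processing delay = 5.0 ms
Total one-way latency = 85.9351 ms


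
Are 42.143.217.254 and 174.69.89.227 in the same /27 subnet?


Mask: 255.255.255.224
42.143.217.254 AND mask = 42.143.217.224
174.69.89.227 AND mask = 174.69.89.224
No, different subnets (42.143.217.224 vs 174.69.89.224)


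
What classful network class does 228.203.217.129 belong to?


First octet: 228
Binary: 11100100
1110xxxx -> Class D (224-239)
Class D (multicast), default mask N/A


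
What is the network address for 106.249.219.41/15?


IP:   01101010.11111001.11011011.00101001
Mask: 11111111.11111110.00000000.00000000
AND operation:
Net:  01101010.11111000.00000000.00000000
Network: 106.248.0.0/15


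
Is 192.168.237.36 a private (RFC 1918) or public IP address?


RFC 1918 private ranges:
  10.0.0.0/8 (10.0.0.0 - 10.255.255.255)
  172.16.0.0/12 (172.16.0.0 - 172.31.255.255)
  192.168.0.0/16 (192.168.0.0 - 192.168.255.255)
Private (in 192.168.0.0/16)


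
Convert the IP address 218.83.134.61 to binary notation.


218 = 11011010
83 = 01010011
134 = 10000110
61 = 00111101
Binary: 11011010.01010011.10000110.00111101


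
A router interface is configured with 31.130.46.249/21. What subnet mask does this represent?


/21 means 21 network bits, 11 host bits
Binary: 11111111111111111111100000000000
Mask: 255.255.248.0


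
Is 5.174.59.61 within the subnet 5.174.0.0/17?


Subnet network: 5.174.0.0
Test IP AND mask: 5.174.0.0
Yes, 5.174.59.61 is in 5.174.0.0/17


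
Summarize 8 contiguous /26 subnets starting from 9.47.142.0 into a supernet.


Original prefix: /26
Number of subnets: 8 = 2^3
New prefix = 26 - 3 = 23
Supernet: 9.47.142.0/23


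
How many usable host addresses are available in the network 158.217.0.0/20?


Host bits = 32 - 20 = 12
Total addresses = 2^12 = 4096
Usable = total - 2 (network and broadcast)
Usable hosts: 4094


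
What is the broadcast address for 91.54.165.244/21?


Network: 91.54.160.0/21
Host bits = 11
Set all host bits to 1:
Broadcast: 91.54.167.255


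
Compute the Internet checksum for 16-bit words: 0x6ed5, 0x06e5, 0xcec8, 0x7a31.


Sum all words (with carry folding):
+ 0x6ed5 = 0x6ed5
+ 0x06e5 = 0x75ba
+ 0xcec8 = 0x4483
+ 0x7a31 = 0xbeb4
One's complement: ~0xbeb4
Checksum = 0x414b


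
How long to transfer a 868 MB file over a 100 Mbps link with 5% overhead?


Effective throughput = 100 * (1 - 5/100) = 95 Mbps
File size in Mb = 868 * 8 = 6944 Mb
Time = 6944 / 95
Time = 73.0947 seconds


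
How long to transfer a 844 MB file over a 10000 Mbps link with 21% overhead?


Effective throughput = 10000 * (1 - 21/100) = 7900 Mbps
File size in Mb = 844 * 8 = 6752 Mb
Time = 6752 / 7900
Time = 0.8547 seconds


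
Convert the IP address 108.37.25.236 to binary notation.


108 = 01101100
37 = 00100101
25 = 00011001
236 = 11101100
Binary: 01101100.00100101.00011001.11101100


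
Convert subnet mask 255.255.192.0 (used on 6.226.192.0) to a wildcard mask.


Subnet mask: 255.255.192.0
Wildcard = 255.255.255.255 - subnet mask
255 - 255 = 0
255 - 255 = 0
255 - 192 = 63
255 - 0 = 255
Wildcard: 0.0.63.255


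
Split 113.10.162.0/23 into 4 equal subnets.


New prefix = 23 + 2 = 25
Each subnet has 128 addresses
  113.10.162.0/25
  113.10.162.128/25
  113.10.163.0/25
  113.10.163.128/25
Subnets: 113.10.162.0/25, 113.10.162.128/25, 113.10.163.0/25, 113.10.163.128/25


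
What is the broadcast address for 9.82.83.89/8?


Network: 9.0.0.0/8
Host bits = 24
Set all host bits to 1:
Broadcast: 9.255.255.255
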